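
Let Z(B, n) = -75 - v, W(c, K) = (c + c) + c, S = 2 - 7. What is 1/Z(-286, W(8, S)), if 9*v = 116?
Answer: -9/791 ≈ -0.011378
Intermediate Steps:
S = -5
v = 116/9 (v = (⅑)*116 = 116/9 ≈ 12.889)
W(c, K) = 3*c (W(c, K) = 2*c + c = 3*c)
Z(B, n) = -791/9 (Z(B, n) = -75 - 1*116/9 = -75 - 116/9 = -791/9)
1/Z(-286, W(8, S)) = 1/(-791/9) = -9/791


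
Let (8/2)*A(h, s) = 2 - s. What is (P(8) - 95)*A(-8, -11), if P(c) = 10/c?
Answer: -4875/16 ≈ -304.69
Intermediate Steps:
A(h, s) = ½ - s/4 (A(h, s) = (2 - s)/4 = ½ - s/4)
(P(8) - 95)*A(-8, -11) = (10/8 - 95)*(½ - ¼*(-11)) = (10*(⅛) - 95)*(½ + 11/4) = (5/4 - 95)*(13/4) = -375/4*13/4 = -4875/16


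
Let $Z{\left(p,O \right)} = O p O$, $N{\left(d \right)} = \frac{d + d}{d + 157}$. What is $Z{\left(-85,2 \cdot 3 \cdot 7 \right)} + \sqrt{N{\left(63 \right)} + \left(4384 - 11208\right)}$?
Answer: $-149940 + \frac{i \sqrt{82563470}}{110} \approx -1.4994 \cdot 10^{5} + 82.604 i$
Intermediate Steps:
$N{\left(d \right)} = \frac{2 d}{157 + d}$
$Z{\left(p,O \right)} = p O^{2}$ ($Z{\left(p,O \right)} = O O p = p O^{2}$)
$Z{\left(-85,2 \cdot 3 \cdot 7 \right)} + \sqrt{N{\left(63 \right)} + \left(4384 - 11208\right)} = - 85 \left(2 \cdot 3 \cdot 7\right)^{2} + \sqrt{2 \cdot 63 \frac{1}{157 + 63} + \left(4384 - 11208\right)} = - 85 \left(6 \cdot 7\right)^{2} + \sqrt{2 \cdot 63 \cdot \frac{1}{220} + \left(4384 - 11208\right)} = - 85 \cdot 42^{2} + \sqrt{2 \cdot 63 \cdot \frac{1}{220} - 6824} = \left(-85\right) 1764 + \sqrt{\frac{63}{110} - 6824} = -149940 + \sqrt{- \frac{750577}{110}} = -149940 + \frac{i \sqrt{82563470}}{110}$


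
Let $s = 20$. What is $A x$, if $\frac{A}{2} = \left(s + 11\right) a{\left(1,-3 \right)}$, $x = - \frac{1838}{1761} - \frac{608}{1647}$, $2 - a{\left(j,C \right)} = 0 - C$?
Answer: $\frac{84689396}{966789} \approx 87.599$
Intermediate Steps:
$a{\left(j,C \right)} = 2 + C$ ($a{\left(j,C \right)} = 2 - \left(0 - C\right) = 2 - - C = 2 + C$)
$x = - \frac{1365958}{966789}$ ($x = \left(-1838\right) \frac{1}{1761} - \frac{608}{1647} = - \frac{1838}{1761} - \frac{608}{1647} = - \frac{1365958}{966789} \approx -1.4129$)
$A = -62$ ($A = 2 \left(20 + 11\right) \left(2 - 3\right) = 2 \cdot 31 \left(-1\right) = 2 \left(-31\right) = -62$)
$A x = \left(-62\right) \left(- \frac{1365958}{966789}\right) = \frac{84689396}{966789}$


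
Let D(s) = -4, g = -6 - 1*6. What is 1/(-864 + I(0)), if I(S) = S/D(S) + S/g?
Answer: -1/864 ≈ -0.0011574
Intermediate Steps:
g = -12 (g = -6 - 6 = -12)
I(S) = -S/3 (I(S) = S/(-4) + S/(-12) = S*(-¼) + S*(-1/12) = -S/4 - S/12 = -S/3)
1/(-864 + I(0)) = 1/(-864 - ⅓*0) = 1/(-864 + 0) = 1/(-864) = -1/864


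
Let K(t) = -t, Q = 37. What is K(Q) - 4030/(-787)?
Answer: -25089/787 ≈ -31.879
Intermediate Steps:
K(Q) - 4030/(-787) = -1*37 - 4030/(-787) = -37 - 4030*(-1)/787 = -37 - 1*(-4030/787) = -37 + 4030/787 = -25089/787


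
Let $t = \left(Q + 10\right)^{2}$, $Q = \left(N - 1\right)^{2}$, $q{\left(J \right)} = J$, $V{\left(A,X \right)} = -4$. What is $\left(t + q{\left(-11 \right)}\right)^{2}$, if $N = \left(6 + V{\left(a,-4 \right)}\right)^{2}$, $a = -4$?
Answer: $122500$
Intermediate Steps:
$N = 4$ ($N = \left(6 - 4\right)^{2} = 2^{2} = 4$)
$Q = 9$ ($Q = \left(4 - 1\right)^{2} = 3^{2} = 9$)
$t = 361$ ($t = \left(9 + 10\right)^{2} = 19^{2} = 361$)
$\left(t + q{\left(-11 \right)}\right)^{2} = \left(361 - 11\right)^{2} = 350^{2} = 122500$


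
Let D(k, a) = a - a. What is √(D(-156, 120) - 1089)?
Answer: 33*I ≈ 33.0*I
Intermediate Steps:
D(k, a) = 0
√(D(-156, 120) - 1089) = √(0 - 1089) = √(-1089) = 33*I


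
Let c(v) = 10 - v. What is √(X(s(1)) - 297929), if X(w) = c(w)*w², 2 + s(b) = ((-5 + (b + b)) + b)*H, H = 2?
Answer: I*√297353 ≈ 545.3*I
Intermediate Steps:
s(b) = -12 + 6*b (s(b) = -2 + ((-5 + (b + b)) + b)*2 = -2 + ((-5 + 2*b) + b)*2 = -2 + (-5 + 3*b)*2 = -2 + (-10 + 6*b) = -12 + 6*b)
X(w) = w²*(10 - w) (X(w) = (10 - w)*w² = w²*(10 - w))
√(X(s(1)) - 297929) = √((-12 + 6*1)²*(10 - (-12 + 6*1)) - 297929) = √((-12 + 6)²*(10 - (-12 + 6)) - 297929) = √((-6)²*(10 - 1*(-6)) - 297929) = √(36*(10 + 6) - 297929) = √(36*16 - 297929) = √(576 - 297929) = √(-297353) = I*√297353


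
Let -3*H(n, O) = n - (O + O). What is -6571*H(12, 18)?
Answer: -52568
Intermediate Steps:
H(n, O) = -n/3 + 2*O/3 (H(n, O) = -(n - (O + O))/3 = -(n - 2*O)/3 = -n/3 + 2*O/3)
-6571*H(12, 18) = -6571*(-⅓*12 + (⅔)*18) = -6571*(-4 + 12) = -6571*8 = -52568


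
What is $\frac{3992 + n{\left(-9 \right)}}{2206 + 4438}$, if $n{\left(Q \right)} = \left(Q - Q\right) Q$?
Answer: $\frac{998}{1661} \approx 0.60084$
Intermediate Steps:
$n{\left(Q \right)} = 0$ ($n{\left(Q \right)} = 0 Q = 0$)
$\frac{3992 + n{\left(-9 \right)}}{2206 + 4438} = \frac{3992 + 0}{2206 + 4438} = \frac{3992}{6644} = 3992 \cdot \frac{1}{6644} = \frac{998}{1661}$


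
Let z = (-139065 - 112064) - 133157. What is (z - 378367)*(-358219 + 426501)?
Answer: -52075472146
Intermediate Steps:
z = -384286 (z = -251129 - 133157 = -384286)
(z - 378367)*(-358219 + 426501) = (-384286 - 378367)*(-358219 + 426501) = -762653*68282 = -52075472146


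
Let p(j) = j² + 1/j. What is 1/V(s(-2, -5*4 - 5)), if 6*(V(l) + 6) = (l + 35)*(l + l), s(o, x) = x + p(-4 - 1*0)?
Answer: -48/4099 ≈ -0.011710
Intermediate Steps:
p(j) = 1/j + j²
s(o, x) = 63/4 + x (s(o, x) = x + (1 + (-4 - 1*0)³)/(-4 - 1*0) = x + (1 + (-4 + 0)³)/(-4 + 0) = x + (1 + (-4)³)/(-4) = x - (1 - 64)/4 = x - ¼*(-63) = x + 63/4 = 63/4 + x)
V(l) = -6 + l*(35 + l)/3 (V(l) = -6 + ((l + 35)*(l + l))/6 = -6 + ((35 + l)*(2*l))/6 = -6 + (2*l*(35 + l))/6 = -6 + l*(35 + l)/3)
1/V(s(-2, -5*4 - 5)) = 1/(-6 + (63/4 + (-5*4 - 5))²/3 + 35*(63/4 + (-5*4 - 5))/3) = 1/(-6 + (63/4 + (-20 - 5))²/3 + 35*(63/4 + (-20 - 5))/3) = 1/(-6 + (63/4 - 25)²/3 + 35*(63/4 - 25)/3) = 1/(-6 + (-37/4)²/3 + (35/3)*(-37/4)) = 1/(-6 + (⅓)*(1369/16) - 1295/12) = 1/(-6 + 1369/48 - 1295/12) = 1/(-4099/48) = -48/4099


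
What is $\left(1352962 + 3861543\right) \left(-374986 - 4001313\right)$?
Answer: $-22820233016995$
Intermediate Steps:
$\left(1352962 + 3861543\right) \left(-374986 - 4001313\right) = 5214505 \left(-4376299\right) = -22820233016995$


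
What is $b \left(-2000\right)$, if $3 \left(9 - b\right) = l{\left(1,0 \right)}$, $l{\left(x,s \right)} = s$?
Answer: $-18000$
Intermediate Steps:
$b = 9$ ($b = 9 - 0 = 9 + 0 = 9$)
$b \left(-2000\right) = 9 \left(-2000\right) = -18000$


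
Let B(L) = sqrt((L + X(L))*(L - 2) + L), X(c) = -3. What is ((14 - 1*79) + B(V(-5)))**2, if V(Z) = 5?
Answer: (65 - sqrt(11))**2 ≈ 3804.8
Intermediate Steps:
B(L) = sqrt(L + (-3 + L)*(-2 + L)) (B(L) = sqrt((L - 3)*(L - 2) + L) = sqrt((-3 + L)*(-2 + L) + L) = sqrt(L + (-3 + L)*(-2 + L)))
((14 - 1*79) + B(V(-5)))**2 = ((14 - 1*79) + sqrt(6 + 5**2 - 4*5))**2 = ((14 - 79) + sqrt(6 + 25 - 20))**2 = (-65 + sqrt(11))**2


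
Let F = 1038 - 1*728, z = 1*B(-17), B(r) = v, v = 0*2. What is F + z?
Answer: 310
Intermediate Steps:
v = 0
B(r) = 0
z = 0 (z = 1*0 = 0)
F = 310 (F = 1038 - 728 = 310)
F + z = 310 + 0 = 310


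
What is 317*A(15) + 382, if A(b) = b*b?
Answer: 71707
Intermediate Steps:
A(b) = b²
317*A(15) + 382 = 317*15² + 382 = 317*225 + 382 = 71325 + 382 = 71707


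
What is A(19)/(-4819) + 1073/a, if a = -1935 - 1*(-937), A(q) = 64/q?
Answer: -98308825/91377878 ≈ -1.0758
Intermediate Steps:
a = -998 (a = -1935 + 937 = -998)
A(19)/(-4819) + 1073/a = (64/19)/(-4819) + 1073/(-998) = (64*(1/19))*(-1/4819) + 1073*(-1/998) = (64/19)*(-1/4819) - 1073/998 = -64/91561 - 1073/998 = -98308825/91377878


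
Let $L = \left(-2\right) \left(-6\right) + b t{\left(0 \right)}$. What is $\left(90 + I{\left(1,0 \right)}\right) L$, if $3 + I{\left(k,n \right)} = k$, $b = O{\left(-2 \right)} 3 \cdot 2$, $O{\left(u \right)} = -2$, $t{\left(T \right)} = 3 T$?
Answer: $1056$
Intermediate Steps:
$b = -12$ ($b = \left(-2\right) 3 \cdot 2 = \left(-6\right) 2 = -12$)
$I{\left(k,n \right)} = -3 + k$
$L = 12$ ($L = \left(-2\right) \left(-6\right) - 12 \cdot 3 \cdot 0 = 12 - 0 = 12 + 0 = 12$)
$\left(90 + I{\left(1,0 \right)}\right) L = \left(90 + \left(-3 + 1\right)\right) 12 = \left(90 - 2\right) 12 = 88 \cdot 12 = 1056$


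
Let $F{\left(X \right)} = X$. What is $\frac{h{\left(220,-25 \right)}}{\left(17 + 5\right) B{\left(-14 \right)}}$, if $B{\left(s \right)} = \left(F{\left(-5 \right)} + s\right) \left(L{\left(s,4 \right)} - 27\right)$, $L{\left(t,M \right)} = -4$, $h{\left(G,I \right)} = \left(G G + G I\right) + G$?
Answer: $\frac{1960}{589} \approx 3.3277$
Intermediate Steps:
$h{\left(G,I \right)} = G + G^{2} + G I$ ($h{\left(G,I \right)} = \left(G^{2} + G I\right) + G = G + G^{2} + G I$)
$B{\left(s \right)} = 155 - 31 s$ ($B{\left(s \right)} = \left(-5 + s\right) \left(-4 - 27\right) = \left(-5 + s\right) \left(-31\right) = 155 - 31 s$)
$\frac{h{\left(220,-25 \right)}}{\left(17 + 5\right) B{\left(-14 \right)}} = \frac{220 \left(1 + 220 - 25\right)}{\left(17 + 5\right) \left(155 - -434\right)} = \frac{220 \cdot 196}{22 \left(155 + 434\right)} = \frac{43120}{22 \cdot 589} = \frac{43120}{12958} = 43120 \cdot \frac{1}{12958} = \frac{1960}{589}$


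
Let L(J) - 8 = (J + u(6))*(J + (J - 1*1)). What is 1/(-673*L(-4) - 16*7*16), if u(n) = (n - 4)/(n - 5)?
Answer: -1/19290 ≈ -5.1840e-5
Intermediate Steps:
u(n) = (-4 + n)/(-5 + n)
L(J) = 8 + (-1 + 2*J)*(2 + J) (L(J) = 8 + (J + (-4 + 6)/(-5 + 6))*(J + (J - 1*1)) = 8 + (J + 2/1)*(J + (J - 1)) = 8 + (J + 1*2)*(J + (-1 + J)) = 8 + (J + 2)*(-1 + 2*J) = 8 + (2 + J)*(-1 + 2*J) = 8 + (-1 + 2*J)*(2 + J))
1/(-673*L(-4) - 16*7*16) = 1/(-673*(6 + 2*(-4)**2 + 3*(-4)) - 16*7*16) = 1/(-673*(6 + 2*16 - 12) - 112*16) = 1/(-673*(6 + 32 - 12) - 1792) = 1/(-673*26 - 1792) = 1/(-17498 - 1792) = 1/(-19290) = -1/19290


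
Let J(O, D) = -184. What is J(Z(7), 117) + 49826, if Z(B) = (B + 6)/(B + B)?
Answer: 49642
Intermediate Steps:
Z(B) = (6 + B)/(2*B) (Z(B) = (6 + B)/((2*B)) = (6 + B)*(1/(2*B)) = (6 + B)/(2*B))
J(Z(7), 117) + 49826 = -184 + 49826 = 49642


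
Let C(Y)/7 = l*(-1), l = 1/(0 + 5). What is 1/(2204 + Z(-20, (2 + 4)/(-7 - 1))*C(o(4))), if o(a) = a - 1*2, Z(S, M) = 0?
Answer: 1/2204 ≈ 0.00045372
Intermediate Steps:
o(a) = -2 + a (o(a) = a - 2 = -2 + a)
l = ⅕ (l = 1/5 = ⅕ ≈ 0.20000)
C(Y) = -7/5 (C(Y) = 7*((⅕)*(-1)) = 7*(-⅕) = -7/5)
1/(2204 + Z(-20, (2 + 4)/(-7 - 1))*C(o(4))) = 1/(2204 + 0*(-7/5)) = 1/(2204 + 0) = 1/2204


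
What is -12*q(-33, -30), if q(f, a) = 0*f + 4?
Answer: -48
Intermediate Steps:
q(f, a) = 4 (q(f, a) = 0 + 4 = 4)
-12*q(-33, -30) = -12*4 = -48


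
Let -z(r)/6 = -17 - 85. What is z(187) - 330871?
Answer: -330259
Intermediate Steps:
z(r) = 612 (z(r) = -6*(-17 - 85) = -6*(-102) = 612)
z(187) - 330871 = 612 - 330871 = -330259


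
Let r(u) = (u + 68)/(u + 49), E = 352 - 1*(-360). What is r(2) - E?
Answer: -36242/51 ≈ -710.63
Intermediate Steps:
E = 712 (E = 352 + 360 = 712)
r(u) = (68 + u)/(49 + u)
r(2) - E = (68 + 2)/(49 + 2) - 1*712 = 70/51 - 712 = -36242/51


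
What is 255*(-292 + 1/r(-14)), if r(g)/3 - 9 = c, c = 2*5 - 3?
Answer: -1191275/16 ≈ -74455.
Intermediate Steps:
c = 7 (c = 10 - 3 = 7)
r(g) = 48 (r(g) = 27 + 3*7 = 27 + 21 = 48)
255*(-292 + 1/r(-14)) = 255*(-292 + 1/48) = 255*(-14015/48) = -1191275/16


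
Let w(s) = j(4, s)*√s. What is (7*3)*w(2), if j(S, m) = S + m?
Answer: 126*√2 ≈ 178.19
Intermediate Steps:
w(s) = √s*(4 + s) (w(s) = (4 + s)*√s = √s*(4 + s))
(7*3)*w(2) = (7*3)*(√2*(4 + 2)) = 21*(√2*6) = 21*(6*√2) = 126*√2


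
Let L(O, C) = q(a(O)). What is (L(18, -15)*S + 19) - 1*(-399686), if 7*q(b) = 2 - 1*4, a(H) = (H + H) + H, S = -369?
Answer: 2798673/7 ≈ 3.9981e+5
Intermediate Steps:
a(H) = 3*H (a(H) = 2*H + H = 3*H)
q(b) = -2/7 (q(b) = (2 - 1*4)/7 = (2 - 4)/7 = (⅐)*(-2) = -2/7)
L(O, C) = -2/7
(L(18, -15)*S + 19) - 1*(-399686) = (-2/7*(-369) + 19) - 1*(-399686) = (738/7 + 19) + 399686 = 871/7 + 399686 = 2798673/7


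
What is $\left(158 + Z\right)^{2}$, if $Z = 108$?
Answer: $70756$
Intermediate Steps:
$\left(158 + Z\right)^{2} = \left(158 + 108\right)^{2} = 266^{2} = 70756$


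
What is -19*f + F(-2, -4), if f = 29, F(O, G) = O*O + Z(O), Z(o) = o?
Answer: -549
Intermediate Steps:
F(O, G) = O + O² (F(O, G) = O*O + O = O² + O = O + O²)
-19*f + F(-2, -4) = -19*29 - 2*(1 - 2) = -551 - 2*(-1) = -551 + 2 = -549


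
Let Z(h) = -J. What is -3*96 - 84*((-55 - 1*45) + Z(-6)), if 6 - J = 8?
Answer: 7944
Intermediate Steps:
J = -2 (J = 6 - 1*8 = 6 - 8 = -2)
Z(h) = 2 (Z(h) = -1*(-2) = 2)
-3*96 - 84*((-55 - 1*45) + Z(-6)) = -3*96 - 84*((-55 - 1*45) + 2) = -288 - 84*((-55 - 45) + 2) = -288 - 84*(-100 + 2) = -288 - 84*(-98) = -288 + 8232 = 7944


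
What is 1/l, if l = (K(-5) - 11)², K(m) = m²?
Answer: 1/196 ≈ 0.0051020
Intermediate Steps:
l = 196 (l = ((-5)² - 11)² = (25 - 11)² = 14² = 196)
1/l = 1/196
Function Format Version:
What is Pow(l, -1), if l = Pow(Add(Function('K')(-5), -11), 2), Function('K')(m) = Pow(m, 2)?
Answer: Rational(1, 196) ≈ 0.0051020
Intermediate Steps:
l = 196 (l = Pow(Add(Pow(-5, 2), -11), 2) = Pow(Add(25, -11), 2) = Pow(14, 2) = 196)
Pow(l, -1) = Pow(196, -1) = Rational(1, 196)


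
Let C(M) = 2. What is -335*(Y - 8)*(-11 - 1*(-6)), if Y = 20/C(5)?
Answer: 3350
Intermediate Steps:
Y = 10 (Y = 20/2 = 20*(½) = 10)
-335*(Y - 8)*(-11 - 1*(-6)) = -335*(10 - 8)*(-11 - 1*(-6)) = -670*(-11 + 6) = -670*(-5) = -335*(-10) = 3350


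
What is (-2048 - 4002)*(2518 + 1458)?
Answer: -24054800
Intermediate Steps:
(-2048 - 4002)*(2518 + 1458) = -6050*3976 = -24054800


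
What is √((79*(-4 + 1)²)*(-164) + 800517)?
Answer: √683913 ≈ 826.99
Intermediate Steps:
√((79*(-4 + 1)²)*(-164) + 800517) = √((79*(-3)²)*(-164) + 800517) = √((79*9)*(-164) + 800517) = √(711*(-164) + 800517) = √(-116604 + 800517) = √683913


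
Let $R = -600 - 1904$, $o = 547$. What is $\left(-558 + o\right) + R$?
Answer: $-2515$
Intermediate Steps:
$R = -2504$
$\left(-558 + o\right) + R = \left(-558 + 547\right) - 2504 = -11 - 2504 = -2515$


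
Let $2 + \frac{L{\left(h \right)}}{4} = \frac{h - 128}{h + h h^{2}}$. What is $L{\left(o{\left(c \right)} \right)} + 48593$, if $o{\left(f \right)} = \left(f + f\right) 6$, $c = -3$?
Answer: $\frac{567132869}{11673} \approx 48585.0$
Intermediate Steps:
$o{\left(f \right)} = 12 f$ ($o{\left(f \right)} = 2 f 6 = 12 f$)
$L{\left(h \right)} = -8 + \frac{4 \left(-128 + h\right)}{h + h^{3}}$ ($L{\left(h \right)} = -8 + 4 \frac{h - 128}{h + h h^{2}} = -8 + 4 \frac{-128 + h}{h + h^{3}} = -8 + \frac{4 \left(-128 + h\right)}{h + h^{3}}$)
$L{\left(o{\left(c \right)} \right)} + 48593 = \frac{-512 - 8 \left(12 \left(-3\right)\right)^{3} - 4 \cdot 12 \left(-3\right)}{12 \left(-3\right) + \left(12 \left(-3\right)\right)^{3}} + 48593 = \frac{-512 - 8 \left(-36\right)^{3} - -144}{-36 + \left(-36\right)^{3}} + 48593 = \frac{-512 - -373248 + 144}{-36 - 46656} + 48593 = \frac{-512 + 373248 + 144}{-46692} + 48593 = \left(- \frac{1}{46692}\right) 372880 + 48593 = - \frac{93220}{11673} + 48593 = \frac{567132869}{11673}$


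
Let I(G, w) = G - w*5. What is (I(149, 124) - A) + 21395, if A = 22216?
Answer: -1292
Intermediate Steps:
I(G, w) = G - 5*w
(I(149, 124) - A) + 21395 = ((149 - 5*124) - 1*22216) + 21395 = ((149 - 620) - 22216) + 21395 = (-471 - 22216) + 21395 = -22687 + 21395 = -1292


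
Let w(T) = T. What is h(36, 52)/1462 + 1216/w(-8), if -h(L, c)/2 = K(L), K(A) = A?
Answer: -111148/731 ≈ -152.05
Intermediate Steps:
h(L, c) = -2*L
h(36, 52)/1462 + 1216/w(-8) = -2*36/1462 + 1216/(-8) = -72*1/1462 + 1216*(-⅛) = -36/731 - 152 = -111148/731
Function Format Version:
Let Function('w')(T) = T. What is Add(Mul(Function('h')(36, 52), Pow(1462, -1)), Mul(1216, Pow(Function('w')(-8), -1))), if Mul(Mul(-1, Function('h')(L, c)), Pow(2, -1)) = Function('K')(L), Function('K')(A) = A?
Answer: Rational(-111148, 731) ≈ -152.05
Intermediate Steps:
Function('h')(L, c) = Mul(-2, L)
Add(Mul(Function('h')(36, 52), Pow(1462, -1)), Mul(1216, Pow(Function('w')(-8), -1))) = Add(Mul(Mul(-2, 36), Pow(1462, -1)), Mul(1216, Pow(-8, -1))) = Add(Mul(-72, Rational(1, 1462)), Mul(1216, Rational(-1, 8))) = Add(Rational(-36, 731), -152) = Rational(-111148, 731)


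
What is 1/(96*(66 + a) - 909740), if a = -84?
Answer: -1/911468 ≈ -1.0971e-6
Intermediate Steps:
1/(96*(66 + a) - 909740) = 1/(96*(66 - 84) - 909740) = 1/(96*(-18) - 909740) = 1/(-1728 - 909740) = 1/(-911468) = -1/911468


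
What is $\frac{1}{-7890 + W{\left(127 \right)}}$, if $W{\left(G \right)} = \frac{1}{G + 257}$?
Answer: $- \frac{384}{3029759} \approx -0.00012674$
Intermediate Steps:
$W{\left(G \right)} = \frac{1}{257 + G}$
$\frac{1}{-7890 + W{\left(127 \right)}} = \frac{1}{-7890 + \frac{1}{257 + 127}} = \frac{1}{-7890 + \frac{1}{384}} = \frac{1}{- \frac{3029759}{384}} = - \frac{384}{3029759}$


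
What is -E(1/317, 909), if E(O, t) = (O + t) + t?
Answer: -576307/317 ≈ -1818.0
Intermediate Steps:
E(O, t) = O + 2*t
-E(1/317, 909) = -(1/317 + 2*909) = -(1/317 + 1818) = -1*576307/317 = -576307/317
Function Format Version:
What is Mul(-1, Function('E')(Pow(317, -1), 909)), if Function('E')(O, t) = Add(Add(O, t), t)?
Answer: Rational(-576307, 317) ≈ -1818.0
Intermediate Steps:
Function('E')(O, t) = Add(O, Mul(2, t))
Mul(-1, Function('E')(Pow(317, -1), 909)) = Mul(-1, Add(Pow(317, -1), Mul(2, 909))) = Mul(-1, Add(Rational(1, 317), 1818)) = Mul(-1, Rational(576307, 317)) = Rational(-576307, 317)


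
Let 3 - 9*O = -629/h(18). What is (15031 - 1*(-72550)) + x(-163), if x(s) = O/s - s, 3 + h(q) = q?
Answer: 1930806046/22005 ≈ 87744.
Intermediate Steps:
h(q) = -3 + q
O = 674/135 (O = ⅓ - (-629)/(9*(-3 + 18)) = ⅓ - (-629)/(9*15) = ⅓ - ⅑*(-629/15) = ⅓ + 629/135 = 674/135 ≈ 4.9926)
x(s) = -s + 674/(135*s) (x(s) = 674/(135*s) - s = -s + 674/(135*s))
(15031 - 1*(-72550)) + x(-163) = (15031 - 1*(-72550)) + (-1*(-163) + (674/135)/(-163)) = (15031 + 72550) + (163 + (674/135)*(-1/163)) = 87581 + (163 - 674/22005) = 87581 + 3586141/22005 = 1930806046/22005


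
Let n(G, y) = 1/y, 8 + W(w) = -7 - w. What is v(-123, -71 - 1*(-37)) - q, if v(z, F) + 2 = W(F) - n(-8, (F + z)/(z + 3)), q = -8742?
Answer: 1375043/157 ≈ 8758.2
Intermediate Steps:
W(w) = -15 - w (W(w) = -8 + (-7 - w) = -15 - w)
v(z, F) = -17 - F - (3 + z)/(F + z) (v(z, F) = -2 + ((-15 - F) - 1/((F + z)/(z + 3))) = -2 + ((-15 - F) - 1/((F + z)/(3 + z))) = -2 + ((-15 - F) - (3 + z)/(F + z)) = -2 + (-15 - F - (3 + z)/(F + z)) = -17 - F - (3 + z)/(F + z))
v(-123, -71 - 1*(-37)) - q = (-3 - 1*(-123) + (-17 - (-71 - 1*(-37)))*((-71 - 1*(-37)) - 123))/((-71 - 1*(-37)) - 123) - 1*(-8742) = (-3 + 123 + (-17 - (-71 + 37))*((-71 + 37) - 123))/((-71 + 37) - 123) + 8742 = (-3 + 123 + (-17 - 1*(-34))*(-34 - 123))/(-34 - 123) + 8742 = (-3 + 123 + (-17 + 34)*(-157))/(-157) + 8742 = -(-3 + 123 + 17*(-157))/157 + 8742 = -(-3 + 123 - 2669)/157 + 8742 = -1/157*(-2549) + 8742 = 2549/157 + 8742 = 1375043/157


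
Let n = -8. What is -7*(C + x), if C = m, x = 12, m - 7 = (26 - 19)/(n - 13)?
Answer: -392/3 ≈ -130.67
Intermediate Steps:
m = 20/3 (m = 7 + (26 - 19)/(-8 - 13) = 7 + 7/(-21) = 7 + 7*(-1/21) = 7 - ⅓ = 20/3 ≈ 6.6667)
C = 20/3 ≈ 6.6667
-7*(C + x) = -7*(20/3 + 12) = -7*56/3 = -392/3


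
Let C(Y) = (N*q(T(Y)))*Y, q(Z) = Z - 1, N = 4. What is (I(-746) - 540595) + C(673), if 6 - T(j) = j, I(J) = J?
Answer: -2339597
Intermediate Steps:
T(j) = 6 - j
q(Z) = -1 + Z
C(Y) = Y*(20 - 4*Y) (C(Y) = (4*(-1 + (6 - Y)))*Y = (4*(5 - Y))*Y = (20 - 4*Y)*Y = Y*(20 - 4*Y))
(I(-746) - 540595) + C(673) = (-746 - 540595) + 4*673*(5 - 1*673) = -541341 + 4*673*(5 - 673) = -541341 + 4*673*(-668) = -541341 - 1798256 = -2339597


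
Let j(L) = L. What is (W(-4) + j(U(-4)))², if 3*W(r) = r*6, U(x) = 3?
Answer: 25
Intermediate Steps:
W(r) = 2*r (W(r) = (r*6)/3 = (6*r)/3 = 2*r)
(W(-4) + j(U(-4)))² = (2*(-4) + 3)² = (-8 + 3)² = (-5)² = 25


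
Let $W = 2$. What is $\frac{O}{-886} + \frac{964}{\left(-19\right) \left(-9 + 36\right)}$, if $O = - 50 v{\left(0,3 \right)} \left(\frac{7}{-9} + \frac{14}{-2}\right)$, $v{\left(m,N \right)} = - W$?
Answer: $- \frac{227552}{227259} \approx -1.0013$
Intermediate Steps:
$v{\left(m,N \right)} = -2$ ($v{\left(m,N \right)} = \left(-1\right) 2 = -2$)
$O = - \frac{7000}{9}$ ($O = - 50 \left(- 2 \left(\frac{7}{-9} + \frac{14}{-2}\right)\right) = - 50 \left(- 2 \left(7 \left(- \frac{1}{9}\right) + 14 \left(- \frac{1}{2}\right)\right)\right) = - 50 \left(- 2 \left(- \frac{7}{9} - 7\right)\right) = - 50 \left(\left(-2\right) \left(- \frac{70}{9}\right)\right) = \left(-50\right) \frac{140}{9} = - \frac{7000}{9} \approx -777.78$)
$\frac{O}{-886} + \frac{964}{\left(-19\right) \left(-9 + 36\right)} = - \frac{7000}{9 \left(-886\right)} + \frac{964}{\left(-19\right) \left(-9 + 36\right)} = \left(- \frac{7000}{9}\right) \left(- \frac{1}{886}\right) + \frac{964}{\left(-19\right) 27} = \frac{3500}{3987} + \frac{964}{-513} = \frac{3500}{3987} + 964 \left(- \frac{1}{513}\right) = \frac{3500}{3987} - \frac{964}{513} = - \frac{227552}{227259}$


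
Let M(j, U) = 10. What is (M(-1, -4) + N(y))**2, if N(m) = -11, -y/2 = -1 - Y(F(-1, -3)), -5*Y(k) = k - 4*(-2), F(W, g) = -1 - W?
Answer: 1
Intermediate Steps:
Y(k) = -8/5 - k/5 (Y(k) = -(k - 4*(-2))/5 = -(k + 8)/5 = -(8 + k)/5 = -8/5 - k/5)
y = -6/5 (y = -2*(-1 - (-8/5 - (-1 - 1*(-1))/5)) = -2*(-1 - (-8/5 - (-1 + 1)/5)) = -2*(-1 - (-8/5 - 1/5*0)) = -2*(-1 - (-8/5 + 0)) = -2*(-1 - 1*(-8/5)) = -2*(-1 + 8/5) = -2*3/5 = -6/5 ≈ -1.2000)
(M(-1, -4) + N(y))**2 = (10 - 11)**2 = (-1)**2 = 1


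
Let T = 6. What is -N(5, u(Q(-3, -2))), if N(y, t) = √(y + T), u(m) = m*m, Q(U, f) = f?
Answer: -√11 ≈ -3.3166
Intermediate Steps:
u(m) = m²
N(y, t) = √(6 + y) (N(y, t) = √(y + 6) = √(6 + y))
-N(5, u(Q(-3, -2))) = -√(6 + 5) = -√11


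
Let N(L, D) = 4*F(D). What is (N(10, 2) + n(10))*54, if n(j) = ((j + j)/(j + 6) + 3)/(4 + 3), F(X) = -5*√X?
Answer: 459/14 - 1080*√2 ≈ -1494.6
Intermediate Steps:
N(L, D) = -20*√D (N(L, D) = 4*(-5*√D) = -20*√D)
n(j) = 3/7 + 2*j/(7*(6 + j)) (n(j) = ((2*j)/(6 + j) + 3)/7 = (2*j/(6 + j) + 3)*(⅐) = (3 + 2*j/(6 + j))*(⅐) = 3/7 + 2*j/(7*(6 + j)))
(N(10, 2) + n(10))*54 = (-20*√2 + (18 + 5*10)/(7*(6 + 10)))*54 = (-20*√2 + (⅐)*(18 + 50)/16)*54 = (-20*√2 + (⅐)*(1/16)*68)*54 = (-20*√2 + 17/28)*54 = (17/28 - 20*√2)*54 = 459/14 - 1080*√2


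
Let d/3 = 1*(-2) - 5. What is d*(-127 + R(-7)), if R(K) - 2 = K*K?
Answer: 1596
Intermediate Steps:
R(K) = 2 + K**2 (R(K) = 2 + K*K = 2 + K**2)
d = -21 (d = 3*(1*(-2) - 5) = 3*(-2 - 5) = 3*(-7) = -21)
d*(-127 + R(-7)) = -21*(-127 + (2 + (-7)**2)) = -21*(-127 + (2 + 49)) = -21*(-127 + 51) = -21*(-76) = 1596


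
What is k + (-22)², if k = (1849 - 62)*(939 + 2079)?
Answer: 5393650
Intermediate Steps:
k = 5393166 (k = 1787*3018 = 5393166)
k + (-22)² = 5393166 + (-22)² = 5393166 + 484 = 5393650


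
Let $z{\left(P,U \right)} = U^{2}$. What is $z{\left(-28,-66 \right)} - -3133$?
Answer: $7489$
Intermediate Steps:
$z{\left(-28,-66 \right)} - -3133 = \left(-66\right)^{2} - -3133 = 4356 + 3133 = 7489$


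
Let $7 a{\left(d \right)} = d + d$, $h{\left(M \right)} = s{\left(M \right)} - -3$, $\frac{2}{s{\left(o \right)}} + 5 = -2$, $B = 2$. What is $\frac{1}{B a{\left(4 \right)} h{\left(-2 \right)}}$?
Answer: $\frac{49}{304} \approx 0.16118$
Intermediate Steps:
$s{\left(o \right)} = - \frac{2}{7}$ ($s{\left(o \right)} = \frac{2}{-5 - 2} = \frac{2}{-7} = 2 \left(- \frac{1}{7}\right) = - \frac{2}{7}$)
$h{\left(M \right)} = \frac{19}{7}$ ($h{\left(M \right)} = - \frac{2}{7} - -3 = - \frac{2}{7} + 3 = \frac{19}{7}$)
$a{\left(d \right)} = \frac{2 d}{7}$ ($a{\left(d \right)} = \frac{d + d}{7} = \frac{2 d}{7}$)
$\frac{1}{B a{\left(4 \right)} h{\left(-2 \right)}} = \frac{1}{2 \cdot \frac{2}{7} \cdot 4 \cdot \frac{19}{7}} = \frac{1}{2 \cdot \frac{8}{7} \cdot \frac{19}{7}} = \frac{1}{\frac{16}{7} \cdot \frac{19}{7}} = \frac{1}{\frac{304}{49}} = \frac{49}{304}$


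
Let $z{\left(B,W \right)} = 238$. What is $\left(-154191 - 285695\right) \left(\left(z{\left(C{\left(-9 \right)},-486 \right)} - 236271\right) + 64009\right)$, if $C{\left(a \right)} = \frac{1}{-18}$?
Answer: $75670949264$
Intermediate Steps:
$C{\left(a \right)} = - \frac{1}{18}$
$\left(-154191 - 285695\right) \left(\left(z{\left(C{\left(-9 \right)},-486 \right)} - 236271\right) + 64009\right) = \left(-154191 - 285695\right) \left(\left(238 - 236271\right) + 64009\right) = - 439886 \left(\left(238 - 236271\right) + 64009\right) = - 439886 \left(-236033 + 64009\right) = \left(-439886\right) \left(-172024\right) = 75670949264$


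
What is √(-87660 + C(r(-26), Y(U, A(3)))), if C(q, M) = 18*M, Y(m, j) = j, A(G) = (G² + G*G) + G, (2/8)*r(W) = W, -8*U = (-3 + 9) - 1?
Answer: 3*I*√9698 ≈ 295.44*I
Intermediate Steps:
U = -5/8 (U = -((-3 + 9) - 1)/8 = -(6 - 1)/8 = -⅛*5 = -5/8 ≈ -0.62500)
r(W) = 4*W
A(G) = G + 2*G² (A(G) = (G² + G²) + G = 2*G² + G = G + 2*G²)
√(-87660 + C(r(-26), Y(U, A(3)))) = √(-87660 + 18*(3*(1 + 2*3))) = √(-87660 + 18*(3*(1 + 6))) = √(-87660 + 18*(3*7)) = √(-87660 + 18*21) = √(-87660 + 378) = √(-87282) = 3*I*√9698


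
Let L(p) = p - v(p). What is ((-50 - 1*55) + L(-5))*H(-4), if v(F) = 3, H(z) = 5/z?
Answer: 565/4 ≈ 141.25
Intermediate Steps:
L(p) = -3 + p (L(p) = p - 1*3 = p - 3 = -3 + p)
((-50 - 1*55) + L(-5))*H(-4) = ((-50 - 1*55) + (-3 - 5))*(5/(-4)) = ((-50 - 55) - 8)*(5*(-¼)) = (-105 - 8)*(-5/4) = -113*(-5/4) = 565/4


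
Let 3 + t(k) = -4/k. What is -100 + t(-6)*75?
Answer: -275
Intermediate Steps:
t(k) = -3 - 4/k
-100 + t(-6)*75 = -100 + (-3 - 4/(-6))*75 = -100 + (-3 - 4*(-⅙))*75 = -100 + (-3 + ⅔)*75 = -100 - 7/3*75 = -100 - 175 = -275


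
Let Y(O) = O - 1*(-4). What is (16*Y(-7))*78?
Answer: -3744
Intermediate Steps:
Y(O) = 4 + O (Y(O) = O + 4 = 4 + O)
(16*Y(-7))*78 = (16*(4 - 7))*78 = (16*(-3))*78 = -48*78 = -3744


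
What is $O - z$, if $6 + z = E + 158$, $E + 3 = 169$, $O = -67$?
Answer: $-385$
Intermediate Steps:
$E = 166$ ($E = -3 + 169 = 166$)
$z = 318$ ($z = -6 + \left(166 + 158\right) = -6 + 324 = 318$)
$O - z = -67 - 318 = -385$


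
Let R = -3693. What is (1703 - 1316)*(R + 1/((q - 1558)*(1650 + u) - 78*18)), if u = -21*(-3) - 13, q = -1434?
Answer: -7271443686951/5087804 ≈ -1.4292e+6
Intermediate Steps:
u = 50 (u = 63 - 13 = 50)
(1703 - 1316)*(R + 1/((q - 1558)*(1650 + u) - 78*18)) = (1703 - 1316)*(-3693 + 1/((-1434 - 1558)*(1650 + 50) - 78*18)) = 387*(-3693 + 1/(-2992*1700 - 1404)) = 387*(-3693 + 1/(-5086400 - 1404)) = 387*(-3693 + 1/(-5087804)) = 387*(-3693 - 1/5087804) = 387*(-18789260173/5087804) = -7271443686951/5087804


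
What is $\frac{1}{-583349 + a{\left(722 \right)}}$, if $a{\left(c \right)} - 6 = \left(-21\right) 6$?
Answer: $- \frac{1}{583469} \approx -1.7139 \cdot 10^{-6}$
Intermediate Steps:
$a{\left(c \right)} = -120$ ($a{\left(c \right)} = 6 - 126 = -120$)
$\frac{1}{-583349 + a{\left(722 \right)}} = \frac{1}{-583349 - 120} = \frac{1}{-583469} = - \frac{1}{583469}$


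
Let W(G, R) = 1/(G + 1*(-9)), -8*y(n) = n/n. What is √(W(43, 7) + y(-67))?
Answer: I*√442/68 ≈ 0.30917*I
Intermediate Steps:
y(n) = -⅛ (y(n) = -n/(8*n) = -⅛*1 = -⅛)
W(G, R) = 1/(-9 + G) (W(G, R) = 1/(G - 9) = 1/(-9 + G))
√(W(43, 7) + y(-67)) = √(1/(-9 + 43) - ⅛) = √(1/34 - ⅛) = √(-13/136) = I*√442/68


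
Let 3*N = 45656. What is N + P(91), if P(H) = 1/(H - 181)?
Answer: 1369679/90 ≈ 15219.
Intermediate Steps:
N = 45656/3 (N = (⅓)*45656 = 45656/3 ≈ 15219.)
P(H) = 1/(-181 + H)
N + P(91) = 45656/3 + 1/(-181 + 91) = 45656/3 + 1/(-90) = 45656/3 - 1/90 = 1369679/90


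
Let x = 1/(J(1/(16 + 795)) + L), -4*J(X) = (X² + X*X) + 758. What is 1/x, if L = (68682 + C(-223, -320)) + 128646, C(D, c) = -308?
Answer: 129459553290/657721 ≈ 1.9683e+5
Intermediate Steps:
J(X) = -379/2 - X²/2 (J(X) = -((X² + X*X) + 758)/4 = -((X² + X²) + 758)/4 = -(2*X² + 758)/4 = -(758 + 2*X²)/4 = -379/2 - X²/2)
L = 197020 (L = (68682 - 308) + 128646 = 68374 + 128646 = 197020)
x = 657721/129459553290 (x = 1/((-379/2 - 1/(2*(16 + 795)²)) + 197020) = 1/((-379/2 - (1/811)²/2) + 197020) = 1/((-379/2 - ½*1/657721) + 197020) = 1/((-379/2 - 1/1315442) + 197020) = 1/(-124638130/657721 + 197020) = 1/(129459553290/657721) = 657721/129459553290 ≈ 5.0805e-6)
1/x = 1/(657721/129459553290) = 129459553290/657721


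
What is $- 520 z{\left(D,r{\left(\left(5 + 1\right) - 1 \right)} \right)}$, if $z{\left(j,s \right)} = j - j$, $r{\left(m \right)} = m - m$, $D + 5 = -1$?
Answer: $0$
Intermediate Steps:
$D = -6$ ($D = -5 - 1 = -6$)
$r{\left(m \right)} = 0$
$z{\left(j,s \right)} = 0$
$- 520 z{\left(D,r{\left(\left(5 + 1\right) - 1 \right)} \right)} = \left(-520\right) 0 = 0$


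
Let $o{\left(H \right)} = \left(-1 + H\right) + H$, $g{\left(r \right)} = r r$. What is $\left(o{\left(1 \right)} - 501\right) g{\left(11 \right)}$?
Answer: $-60500$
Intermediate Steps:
$g{\left(r \right)} = r^{2}$
$o{\left(H \right)} = -1 + 2 H$
$\left(o{\left(1 \right)} - 501\right) g{\left(11 \right)} = \left(\left(-1 + 2 \cdot 1\right) - 501\right) 11^{2} = \left(\left(-1 + 2\right) - 501\right) 121 = \left(1 - 501\right) 121 = \left(-500\right) 121 = -60500$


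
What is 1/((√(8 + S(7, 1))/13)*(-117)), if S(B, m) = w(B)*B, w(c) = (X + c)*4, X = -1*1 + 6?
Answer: -√86/1548 ≈ -0.0059907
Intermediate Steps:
X = 5 (X = -1 + 6 = 5)
w(c) = 20 + 4*c (w(c) = (5 + c)*4 = 20 + 4*c)
S(B, m) = B*(20 + 4*B) (S(B, m) = (20 + 4*B)*B = B*(20 + 4*B))
1/((√(8 + S(7, 1))/13)*(-117)) = 1/((√(8 + 4*7*(5 + 7))/13)*(-117)) = 1/((√(8 + 4*7*12)*(1/13))*(-117)) = 1/((√(8 + 336)*(1/13))*(-117)) = 1/((√344*(1/13))*(-117)) = 1/(((2*√86)*(1/13))*(-117)) = 1/((2*√86/13)*(-117)) = 1/(-18*√86) = -√86/1548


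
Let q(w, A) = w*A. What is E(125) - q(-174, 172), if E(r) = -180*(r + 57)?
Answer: -2832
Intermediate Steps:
E(r) = -10260 - 180*r (E(r) = -180*(57 + r) = -10260 - 180*r)
q(w, A) = A*w
E(125) - q(-174, 172) = (-10260 - 180*125) - 172*(-174) = (-10260 - 22500) - 1*(-29928) = -32760 + 29928 = -2832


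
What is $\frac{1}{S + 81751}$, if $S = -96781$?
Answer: $- \frac{1}{15030} \approx -6.6534 \cdot 10^{-5}$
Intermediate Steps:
$\frac{1}{S + 81751} = \frac{1}{-96781 + 81751} = \frac{1}{-15030} = - \frac{1}{15030}$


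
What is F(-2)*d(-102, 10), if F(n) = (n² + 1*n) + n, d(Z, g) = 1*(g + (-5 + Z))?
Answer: 0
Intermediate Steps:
d(Z, g) = -5 + Z + g (d(Z, g) = 1*(-5 + Z + g) = -5 + Z + g)
F(n) = n² + 2*n (F(n) = (n² + n) + n = (n + n²) + n = n² + 2*n)
F(-2)*d(-102, 10) = (-2*(2 - 2))*(-5 - 102 + 10) = -2*0*(-97) = 0*(-97) = 0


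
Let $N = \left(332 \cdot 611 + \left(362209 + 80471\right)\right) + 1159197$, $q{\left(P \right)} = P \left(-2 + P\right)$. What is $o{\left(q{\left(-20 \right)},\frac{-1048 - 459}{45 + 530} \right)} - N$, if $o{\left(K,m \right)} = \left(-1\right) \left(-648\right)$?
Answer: $-1804081$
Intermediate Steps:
$o{\left(K,m \right)} = 648$
$N = 1804729$ ($N = \left(202852 + 442680\right) + 1159197 = 645532 + 1159197 = 1804729$)
$o{\left(q{\left(-20 \right)},\frac{-1048 - 459}{45 + 530} \right)} - N = 648 - 1804729 = -1804081$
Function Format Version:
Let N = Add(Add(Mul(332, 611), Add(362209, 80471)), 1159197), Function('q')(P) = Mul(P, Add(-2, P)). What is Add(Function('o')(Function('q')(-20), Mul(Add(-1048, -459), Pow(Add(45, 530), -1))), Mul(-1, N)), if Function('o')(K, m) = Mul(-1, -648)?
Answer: -1804081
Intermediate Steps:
Function('o')(K, m) = 648
N = 1804729 (N = Add(Add(202852, 442680), 1159197) = Add(645532, 1159197) = 1804729)
Add(Function('o')(Function('q')(-20), Mul(Add(-1048, -459), Pow(Add(45, 530), -1))), Mul(-1, N)) = Add(648, Mul(-1, 1804729)) = Add(648, -1804729) = -1804081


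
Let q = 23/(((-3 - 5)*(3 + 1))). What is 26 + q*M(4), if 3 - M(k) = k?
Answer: 855/32 ≈ 26.719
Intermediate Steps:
M(k) = 3 - k
q = -23/32 (q = 23/((-8*4)) = 23/(-32) = 23*(-1/32) = -23/32 ≈ -0.71875)
26 + q*M(4) = 26 - 23*(3 - 1*4)/32 = 26 - 23*(3 - 4)/32 = 26 - 23/32*(-1) = 26 + 23/32 = 855/32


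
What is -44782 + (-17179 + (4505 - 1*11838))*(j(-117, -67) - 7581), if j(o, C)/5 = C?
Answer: 193992210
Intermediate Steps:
j(o, C) = 5*C
-44782 + (-17179 + (4505 - 1*11838))*(j(-117, -67) - 7581) = -44782 + (-17179 + (4505 - 1*11838))*(5*(-67) - 7581) = -44782 + (-17179 + (4505 - 11838))*(-335 - 7581) = -44782 + (-17179 - 7333)*(-7916) = -44782 - 24512*(-7916) = -44782 + 194036992 = 193992210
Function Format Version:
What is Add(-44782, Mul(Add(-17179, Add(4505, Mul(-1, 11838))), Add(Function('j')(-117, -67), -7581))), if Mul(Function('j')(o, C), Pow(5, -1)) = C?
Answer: 193992210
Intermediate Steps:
Function('j')(o, C) = Mul(5, C)
Add(-44782, Mul(Add(-17179, Add(4505, Mul(-1, 11838))), Add(Function('j')(-117, -67), -7581))) = Add(-44782, Mul(Add(-17179, Add(4505, Mul(-1, 11838))), Add(Mul(5, -67), -7581))) = Add(-44782, Mul(Add(-17179, Add(4505, -11838)), Add(-335, -7581))) = Add(-44782, Mul(Add(-17179, -7333), -7916)) = Add(-44782, Mul(-24512, -7916)) = Add(-44782, 194036992) = 193992210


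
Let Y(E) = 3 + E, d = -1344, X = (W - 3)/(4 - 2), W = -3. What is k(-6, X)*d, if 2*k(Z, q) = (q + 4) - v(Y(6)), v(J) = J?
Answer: 5376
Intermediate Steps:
X = -3 (X = (-3 - 3)/(4 - 2) = -6/2 = -6*½ = -3)
k(Z, q) = -5/2 + q/2 (k(Z, q) = ((q + 4) - (3 + 6))/2 = ((4 + q) - 1*9)/2 = ((4 + q) - 9)/2 = (-5 + q)/2 = -5/2 + q/2)
k(-6, X)*d = (-5/2 + (½)*(-3))*(-1344) = (-5/2 - 3/2)*(-1344) = -4*(-1344) = 5376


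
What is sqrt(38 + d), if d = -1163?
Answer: 15*I*sqrt(5) ≈ 33.541*I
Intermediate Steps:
sqrt(38 + d) = sqrt(38 - 1163) = sqrt(-1125) = 15*I*sqrt(5)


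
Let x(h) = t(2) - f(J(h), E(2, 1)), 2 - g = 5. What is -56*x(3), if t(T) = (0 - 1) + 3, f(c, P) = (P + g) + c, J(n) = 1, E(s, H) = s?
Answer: -112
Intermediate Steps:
g = -3 (g = 2 - 1*5 = 2 - 5 = -3)
f(c, P) = -3 + P + c (f(c, P) = (P - 3) + c = (-3 + P) + c = -3 + P + c)
t(T) = 2 (t(T) = -1 + 3 = 2)
x(h) = 2 (x(h) = 2 - (-3 + 2 + 1) = 2 - 1*0 = 2 + 0 = 2)
-56*x(3) = -56*2 = -112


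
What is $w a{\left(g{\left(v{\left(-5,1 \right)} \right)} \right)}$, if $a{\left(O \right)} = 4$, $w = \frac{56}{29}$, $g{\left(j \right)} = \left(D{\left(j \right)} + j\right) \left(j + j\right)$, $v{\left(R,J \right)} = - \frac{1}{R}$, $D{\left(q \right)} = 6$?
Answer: $\frac{224}{29} \approx 7.7241$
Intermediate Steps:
$g{\left(j \right)} = 2 j \left(6 + j\right)$ ($g{\left(j \right)} = \left(6 + j\right) \left(j + j\right) = \left(6 + j\right) 2 j = 2 j \left(6 + j\right)$)
$w = \frac{56}{29}$ ($w = 56 \cdot \frac{1}{29} = \frac{56}{29} \approx 1.931$)
$w a{\left(g{\left(v{\left(-5,1 \right)} \right)} \right)} = \frac{56}{29} \cdot 4 = \frac{224}{29}$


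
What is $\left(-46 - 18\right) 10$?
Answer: $-640$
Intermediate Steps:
$\left(-46 - 18\right) 10 = \left(-64\right) 10 = -640$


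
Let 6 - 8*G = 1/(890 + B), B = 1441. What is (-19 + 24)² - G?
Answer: 452215/18648 ≈ 24.250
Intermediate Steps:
G = 13985/18648 (G = ¾ - 1/(8*(890 + 1441)) = ¾ - ⅛/2331 = ¾ - ⅛*1/2331 = ¾ - 1/18648 = 13985/18648 ≈ 0.74995)
(-19 + 24)² - G = (-19 + 24)² - 1*13985/18648 = 5² - 13985/18648 = 25 - 13985/18648 = 452215/18648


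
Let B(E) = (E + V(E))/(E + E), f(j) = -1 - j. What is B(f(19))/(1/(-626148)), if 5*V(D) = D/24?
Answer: -6313659/20 ≈ -3.1568e+5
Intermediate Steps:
V(D) = D/120 (V(D) = (D/24)/5 = D/120)
B(E) = 121/240 (B(E) = (E + E/120)/(E + E) = (121*E/120)/((2*E)) = (121*E/120)*(1/(2*E)) = 121/240)
B(f(19))/(1/(-626148)) = 121/(240*(1/(-626148))) = 121/(240*(-1/626148)) = (121/240)*(-626148) = -6313659/20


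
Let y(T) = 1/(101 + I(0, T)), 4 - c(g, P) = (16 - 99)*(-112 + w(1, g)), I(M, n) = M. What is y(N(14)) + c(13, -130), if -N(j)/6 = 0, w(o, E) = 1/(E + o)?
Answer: -13130491/1414 ≈ -9286.1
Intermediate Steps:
c(g, P) = -9292 + 83/(1 + g) (c(g, P) = 4 - (16 - 99)*(-112 + 1/(g + 1)) = 4 - (-83)*(-112 + 1/(1 + g)) = 4 - (9296 - 83/(1 + g)) = 4 + (-9296 + 83/(1 + g)) = -9292 + 83/(1 + g))
N(j) = 0 (N(j) = -6*0 = 0)
y(T) = 1/101 (y(T) = 1/(101 + 0) = 1/101)
y(N(14)) + c(13, -130) = 1/101 + (-9209 - 9292*13)/(1 + 13) = 1/101 + (-9209 - 120796)/14 = 1/101 + (1/14)*(-130005) = 1/101 - 130005/14 = -13130491/1414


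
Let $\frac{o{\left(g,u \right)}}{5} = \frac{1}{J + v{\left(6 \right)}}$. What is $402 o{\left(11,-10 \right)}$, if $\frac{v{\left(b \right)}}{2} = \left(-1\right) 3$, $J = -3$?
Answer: $- \frac{670}{3} \approx -223.33$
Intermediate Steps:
$v{\left(b \right)} = -6$ ($v{\left(b \right)} = 2 \left(\left(-1\right) 3\right) = 2 \left(-3\right) = -6$)
$o{\left(g,u \right)} = - \frac{5}{9}$ ($o{\left(g,u \right)} = \frac{5}{-3 - 6} = \frac{5}{-9} = 5 \left(- \frac{1}{9}\right) = - \frac{5}{9}$)
$402 o{\left(11,-10 \right)} = 402 \left(- \frac{5}{9}\right) = - \frac{670}{3}$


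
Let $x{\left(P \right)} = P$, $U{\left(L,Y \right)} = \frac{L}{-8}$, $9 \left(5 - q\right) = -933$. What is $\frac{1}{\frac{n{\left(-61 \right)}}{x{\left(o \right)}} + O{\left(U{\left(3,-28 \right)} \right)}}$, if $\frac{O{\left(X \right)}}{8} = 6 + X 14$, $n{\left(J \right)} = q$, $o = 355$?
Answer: $\frac{1065}{6716} \approx 0.15858$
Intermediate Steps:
$q = \frac{326}{3}$ ($q = 5 - - \frac{311}{3} = 5 + \frac{311}{3} = \frac{326}{3} \approx 108.67$)
$U{\left(L,Y \right)} = - \frac{L}{8}$ ($U{\left(L,Y \right)} = L \left(- \frac{1}{8}\right) = - \frac{L}{8}$)
$n{\left(J \right)} = \frac{326}{3}$
$O{\left(X \right)} = 48 + 112 X$ ($O{\left(X \right)} = 8 \left(6 + X 14\right) = 8 \left(6 + 14 X\right) = 48 + 112 X$)
$\frac{1}{\frac{n{\left(-61 \right)}}{x{\left(o \right)}} + O{\left(U{\left(3,-28 \right)} \right)}} = \frac{1}{\frac{326}{3 \cdot 355} + \left(48 + 112 \left(\left(- \frac{1}{8}\right) 3\right)\right)} = \frac{1}{\frac{326}{3} \cdot \frac{1}{355} + \left(48 + 112 \left(- \frac{3}{8}\right)\right)} = \frac{1}{\frac{326}{1065} + \left(48 - 42\right)} = \frac{1}{\frac{326}{1065} + 6} = \frac{1}{\frac{6716}{1065}} = \frac{1065}{6716}$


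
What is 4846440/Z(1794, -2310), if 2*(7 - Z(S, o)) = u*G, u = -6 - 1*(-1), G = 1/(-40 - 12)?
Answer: 168009920/241 ≈ 6.9714e+5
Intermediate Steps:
G = -1/52 (G = 1/(-52) = -1/52 ≈ -0.019231)
u = -5 (u = -6 + 1 = -5)
Z(S, o) = 723/104 (Z(S, o) = 7 - (-5)*(-1)/(2*52) = 7 - ½*5/52 = 7 - 5/104 = 723/104)
4846440/Z(1794, -2310) = 4846440/(723/104) = 4846440*(104/723) = 168009920/241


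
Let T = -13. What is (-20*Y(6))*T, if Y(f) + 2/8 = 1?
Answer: 195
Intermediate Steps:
Y(f) = ¾ (Y(f) = -¼ + 1 = ¾)
(-20*Y(6))*T = -20*¾*(-13) = -15*(-13) = 195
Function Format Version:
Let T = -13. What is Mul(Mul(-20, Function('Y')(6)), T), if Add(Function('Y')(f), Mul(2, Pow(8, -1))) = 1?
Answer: 195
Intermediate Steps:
Function('Y')(f) = Rational(3, 4) (Function('Y')(f) = Add(Rational(-1, 4), 1) = Rational(3, 4))
Mul(Mul(-20, Function('Y')(6)), T) = Mul(Mul(-20, Rational(3, 4)), -13) = Mul(-15, -13) = 195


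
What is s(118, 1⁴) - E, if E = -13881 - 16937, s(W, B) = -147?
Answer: 30671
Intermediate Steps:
E = -30818
s(118, 1⁴) - E = -147 - 1*(-30818) = -147 + 30818 = 30671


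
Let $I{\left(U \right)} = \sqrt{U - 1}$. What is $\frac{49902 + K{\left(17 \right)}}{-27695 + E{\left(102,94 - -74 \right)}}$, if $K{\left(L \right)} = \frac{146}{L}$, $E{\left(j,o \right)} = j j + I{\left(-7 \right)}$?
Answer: $- \frac{14671067680}{5082637713} - \frac{1696960 i \sqrt{2}}{5082637713} \approx -2.8865 - 0.00047217 i$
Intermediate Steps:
$I{\left(U \right)} = \sqrt{-1 + U}$
$E{\left(j,o \right)} = j^{2} + 2 i \sqrt{2}$ ($E{\left(j,o \right)} = j j + \sqrt{-1 - 7} = j^{2} + \sqrt{-8} = j^{2} + 2 i \sqrt{2}$)
$\frac{49902 + K{\left(17 \right)}}{-27695 + E{\left(102,94 - -74 \right)}} = \frac{49902 + \frac{146}{17}}{-27695 + \left(102^{2} + 2 i \sqrt{2}\right)} = \frac{49902 + 146 \cdot \frac{1}{17}}{-27695 + \left(10404 + 2 i \sqrt{2}\right)} = \frac{49902 + \frac{146}{17}}{-17291 + 2 i \sqrt{2}} = \frac{848480}{17 \left(-17291 + 2 i \sqrt{2}\right)}$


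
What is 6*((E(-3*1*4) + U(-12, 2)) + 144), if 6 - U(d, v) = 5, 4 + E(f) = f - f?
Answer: 846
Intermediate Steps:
E(f) = -4 (E(f) = -4 + (f - f) = -4 + 0 = -4)
U(d, v) = 1 (U(d, v) = 6 - 1*5 = 6 - 5 = 1)
6*((E(-3*1*4) + U(-12, 2)) + 144) = 6*((-4 + 1) + 144) = 6*(-3 + 144) = 6*141 = 846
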